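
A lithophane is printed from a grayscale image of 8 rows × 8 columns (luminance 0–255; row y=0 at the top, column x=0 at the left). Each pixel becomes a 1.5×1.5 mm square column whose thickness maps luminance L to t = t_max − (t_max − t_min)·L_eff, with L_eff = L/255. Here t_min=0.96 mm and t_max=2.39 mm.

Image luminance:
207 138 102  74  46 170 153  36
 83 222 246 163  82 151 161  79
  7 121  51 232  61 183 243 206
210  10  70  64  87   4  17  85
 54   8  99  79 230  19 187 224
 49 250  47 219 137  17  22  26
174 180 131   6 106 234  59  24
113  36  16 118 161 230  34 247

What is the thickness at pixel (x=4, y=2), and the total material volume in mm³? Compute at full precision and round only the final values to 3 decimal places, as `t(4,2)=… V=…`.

span = t_max - t_min = 2.39 - 0.96 = 1.430
L(4,2) = 61, L_eff = 61/255 = 0.239216
t(4,2) = 2.39 - 1.430·0.239216 = 2.048
Σt over all 8·8 pixels = 142829/1275 ≈ 112.0227451
V = pitch²·Σt = 1.5²·142829/1275 = 252.051

t(4,2)=2.048 V=252.051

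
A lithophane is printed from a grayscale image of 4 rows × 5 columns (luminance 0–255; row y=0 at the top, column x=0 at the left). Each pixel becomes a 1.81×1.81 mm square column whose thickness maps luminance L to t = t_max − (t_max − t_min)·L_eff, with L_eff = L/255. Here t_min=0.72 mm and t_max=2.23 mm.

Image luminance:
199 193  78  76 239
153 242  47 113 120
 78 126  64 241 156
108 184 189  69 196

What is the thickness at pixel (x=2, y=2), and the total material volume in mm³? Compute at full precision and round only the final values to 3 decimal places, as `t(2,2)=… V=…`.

t(2,2)=1.851 V=90.418

span = t_max - t_min = 2.23 - 0.72 = 1.510
L(2,2) = 64, L_eff = 64/255 = 0.250980
t(2,2) = 2.23 - 1.510·0.250980 = 1.851
Σt over all 4·5 pixels = 234593/8500 ≈ 27.5991765
V = pitch²·Σt = 1.81²·234593/8500 = 90.418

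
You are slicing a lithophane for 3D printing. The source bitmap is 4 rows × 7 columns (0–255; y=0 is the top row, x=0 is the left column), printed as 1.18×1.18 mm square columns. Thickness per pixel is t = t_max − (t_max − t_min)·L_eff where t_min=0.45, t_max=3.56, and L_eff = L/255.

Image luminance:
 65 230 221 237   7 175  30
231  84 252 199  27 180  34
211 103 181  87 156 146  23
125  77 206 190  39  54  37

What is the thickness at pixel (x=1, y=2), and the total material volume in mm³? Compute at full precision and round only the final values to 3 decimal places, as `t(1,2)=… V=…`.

t(1,2)=2.304 V=77.541

span = t_max - t_min = 3.56 - 0.45 = 3.110
L(1,2) = 103, L_eff = 103/255 = 0.403922
t(1,2) = 3.56 - 3.110·0.403922 = 2.304
Σt over all 4·7 pixels = 1420063/25500 ≈ 55.6887451
V = pitch²·Σt = 1.18²·1420063/25500 = 77.541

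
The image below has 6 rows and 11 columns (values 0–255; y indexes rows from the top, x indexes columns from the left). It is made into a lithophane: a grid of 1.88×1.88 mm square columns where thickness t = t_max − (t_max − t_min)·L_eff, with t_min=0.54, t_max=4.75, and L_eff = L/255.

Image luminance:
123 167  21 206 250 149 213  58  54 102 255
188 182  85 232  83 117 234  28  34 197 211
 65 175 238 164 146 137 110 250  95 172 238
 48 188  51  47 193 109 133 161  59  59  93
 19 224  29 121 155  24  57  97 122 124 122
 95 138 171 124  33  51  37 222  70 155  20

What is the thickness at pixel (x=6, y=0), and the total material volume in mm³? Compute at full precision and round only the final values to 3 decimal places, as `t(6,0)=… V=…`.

t(6,0)=1.233 V=621.960

span = t_max - t_min = 4.75 - 0.54 = 4.210
L(6,0) = 213, L_eff = 213/255 = 0.835294
t(6,0) = 4.75 - 4.210·0.835294 = 1.233
Σt over all 6·11 pixels = 13198/75 ≈ 175.9733333
V = pitch²·Σt = 1.88²·13198/75 = 621.960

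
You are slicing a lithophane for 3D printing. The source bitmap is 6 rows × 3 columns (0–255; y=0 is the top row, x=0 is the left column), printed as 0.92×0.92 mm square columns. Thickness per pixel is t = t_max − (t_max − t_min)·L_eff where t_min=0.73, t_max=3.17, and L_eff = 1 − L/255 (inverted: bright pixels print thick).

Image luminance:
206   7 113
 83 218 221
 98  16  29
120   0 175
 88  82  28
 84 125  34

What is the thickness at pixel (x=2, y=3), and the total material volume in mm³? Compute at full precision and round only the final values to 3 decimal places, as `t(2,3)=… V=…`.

t(2,3)=2.405 V=25.108

span = t_max - t_min = 3.17 - 0.73 = 2.440
L(2,3) = 175, L_eff = 1 - 175/255 = 0.313725 (inverted)
t(2,3) = 3.17 - 2.440·0.313725 = 2.405
Σt over all 6·3 pixels = 378229/12750 ≈ 29.6650196
V = pitch²·Σt = 0.92²·378229/12750 = 25.108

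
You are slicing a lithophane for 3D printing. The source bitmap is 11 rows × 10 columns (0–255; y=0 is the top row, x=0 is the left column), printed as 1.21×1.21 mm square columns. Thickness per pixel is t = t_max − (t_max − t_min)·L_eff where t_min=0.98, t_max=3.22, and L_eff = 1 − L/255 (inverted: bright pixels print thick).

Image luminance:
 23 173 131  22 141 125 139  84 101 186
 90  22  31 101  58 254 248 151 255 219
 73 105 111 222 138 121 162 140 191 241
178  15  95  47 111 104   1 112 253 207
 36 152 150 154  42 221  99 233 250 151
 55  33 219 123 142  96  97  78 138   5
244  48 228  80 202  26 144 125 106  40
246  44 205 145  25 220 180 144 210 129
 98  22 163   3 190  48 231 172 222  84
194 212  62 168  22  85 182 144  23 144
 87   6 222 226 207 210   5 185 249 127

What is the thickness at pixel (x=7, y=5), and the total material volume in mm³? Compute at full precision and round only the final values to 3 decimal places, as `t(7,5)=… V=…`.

span = t_max - t_min = 3.22 - 0.98 = 2.240
L(7,5) = 78, L_eff = 1 - 78/255 = 0.694118 (inverted)
t(7,5) = 3.22 - 2.240·0.694118 = 1.665
Σt over all 11·10 pixels = 498603/2125 ≈ 234.6367059
V = pitch²·Σt = 1.21²·498603/2125 = 343.532

t(7,5)=1.665 V=343.532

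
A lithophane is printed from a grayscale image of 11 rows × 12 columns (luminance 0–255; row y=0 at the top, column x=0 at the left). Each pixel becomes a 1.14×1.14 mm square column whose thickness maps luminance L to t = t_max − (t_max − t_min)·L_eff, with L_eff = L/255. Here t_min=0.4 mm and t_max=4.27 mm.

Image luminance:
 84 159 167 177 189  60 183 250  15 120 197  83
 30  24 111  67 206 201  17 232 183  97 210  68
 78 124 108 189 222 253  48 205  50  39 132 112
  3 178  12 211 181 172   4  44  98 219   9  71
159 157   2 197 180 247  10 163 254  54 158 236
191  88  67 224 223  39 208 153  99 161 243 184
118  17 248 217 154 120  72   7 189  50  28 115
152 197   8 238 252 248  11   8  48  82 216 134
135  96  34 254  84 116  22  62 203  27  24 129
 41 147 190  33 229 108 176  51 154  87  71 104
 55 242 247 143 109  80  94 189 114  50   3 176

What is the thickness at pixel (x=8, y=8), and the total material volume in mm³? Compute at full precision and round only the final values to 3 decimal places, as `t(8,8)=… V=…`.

t(8,8)=1.189 V=405.158

span = t_max - t_min = 4.27 - 0.4 = 3.870
L(8,8) = 203, L_eff = 203/255 = 0.796078
t(8,8) = 4.27 - 3.870·0.796078 = 1.189
Σt over all 11·12 pixels = 2649927/8500 ≈ 311.7561176
V = pitch²·Σt = 1.14²·2649927/8500 = 405.158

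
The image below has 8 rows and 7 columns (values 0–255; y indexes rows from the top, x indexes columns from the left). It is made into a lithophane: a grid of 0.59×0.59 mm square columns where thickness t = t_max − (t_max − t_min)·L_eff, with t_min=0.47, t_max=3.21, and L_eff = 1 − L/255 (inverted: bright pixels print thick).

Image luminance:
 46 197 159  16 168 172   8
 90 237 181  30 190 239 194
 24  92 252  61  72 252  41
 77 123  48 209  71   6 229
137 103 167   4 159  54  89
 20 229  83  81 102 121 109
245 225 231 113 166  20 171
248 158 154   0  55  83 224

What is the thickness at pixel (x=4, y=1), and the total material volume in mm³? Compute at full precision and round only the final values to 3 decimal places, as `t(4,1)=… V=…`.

t(4,1)=2.512 V=35.475

span = t_max - t_min = 3.21 - 0.47 = 2.740
L(4,1) = 190, L_eff = 1 - 190/255 = 0.254902 (inverted)
t(4,1) = 3.21 - 2.740·0.254902 = 2.512
Σt over all 8·7 pixels = 3465/34 ≈ 101.9117647
V = pitch²·Σt = 0.59²·3465/34 = 35.475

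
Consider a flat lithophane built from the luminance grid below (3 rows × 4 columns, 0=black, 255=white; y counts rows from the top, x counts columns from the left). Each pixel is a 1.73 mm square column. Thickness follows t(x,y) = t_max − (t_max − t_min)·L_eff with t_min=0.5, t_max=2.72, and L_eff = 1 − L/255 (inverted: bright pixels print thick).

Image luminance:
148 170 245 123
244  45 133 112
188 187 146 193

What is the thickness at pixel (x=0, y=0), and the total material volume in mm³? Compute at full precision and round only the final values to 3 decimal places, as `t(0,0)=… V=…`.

t(0,0)=1.788 V=68.349

span = t_max - t_min = 2.72 - 0.5 = 2.220
L(0,0) = 148, L_eff = 1 - 148/255 = 0.419608 (inverted)
t(0,0) = 2.72 - 2.220·0.419608 = 1.788
Σt over all 3·4 pixels = 48529/2125 ≈ 22.8371765
V = pitch²·Σt = 1.73²·48529/2125 = 68.349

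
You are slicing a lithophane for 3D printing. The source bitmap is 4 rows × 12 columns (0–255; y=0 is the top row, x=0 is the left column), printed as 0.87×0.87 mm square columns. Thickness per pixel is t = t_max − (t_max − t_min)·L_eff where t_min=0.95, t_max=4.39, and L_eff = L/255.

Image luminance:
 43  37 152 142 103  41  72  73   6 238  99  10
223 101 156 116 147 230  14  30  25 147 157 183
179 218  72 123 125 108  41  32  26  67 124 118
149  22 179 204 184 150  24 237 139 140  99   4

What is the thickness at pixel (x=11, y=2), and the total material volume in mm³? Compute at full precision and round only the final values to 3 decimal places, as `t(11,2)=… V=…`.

span = t_max - t_min = 4.39 - 0.95 = 3.440
L(11,2) = 118, L_eff = 118/255 = 0.462745
t(11,2) = 4.39 - 3.440·0.462745 = 2.798
Σt over all 4·12 pixels = 886766/6375 ≈ 139.1005490
V = pitch²·Σt = 0.87²·886766/6375 = 105.285

t(11,2)=2.798 V=105.285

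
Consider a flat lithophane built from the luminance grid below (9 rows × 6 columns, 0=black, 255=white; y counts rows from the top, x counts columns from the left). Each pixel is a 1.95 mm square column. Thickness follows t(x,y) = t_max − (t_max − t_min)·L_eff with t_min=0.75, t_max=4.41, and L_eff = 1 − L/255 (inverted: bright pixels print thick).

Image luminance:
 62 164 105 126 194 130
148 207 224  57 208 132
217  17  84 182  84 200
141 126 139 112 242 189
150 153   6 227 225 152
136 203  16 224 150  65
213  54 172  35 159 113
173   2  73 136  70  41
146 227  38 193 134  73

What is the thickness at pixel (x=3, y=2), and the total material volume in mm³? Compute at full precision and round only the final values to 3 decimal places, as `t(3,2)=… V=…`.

span = t_max - t_min = 4.41 - 0.75 = 3.660
L(3,2) = 182, L_eff = 1 - 182/255 = 0.286275 (inverted)
t(3,2) = 4.41 - 3.660·0.286275 = 3.362
Σt over all 9·6 pixels = 307157/2125 ≈ 144.5444706
V = pitch²·Σt = 1.95²·307157/2125 = 549.630

t(3,2)=3.362 V=549.630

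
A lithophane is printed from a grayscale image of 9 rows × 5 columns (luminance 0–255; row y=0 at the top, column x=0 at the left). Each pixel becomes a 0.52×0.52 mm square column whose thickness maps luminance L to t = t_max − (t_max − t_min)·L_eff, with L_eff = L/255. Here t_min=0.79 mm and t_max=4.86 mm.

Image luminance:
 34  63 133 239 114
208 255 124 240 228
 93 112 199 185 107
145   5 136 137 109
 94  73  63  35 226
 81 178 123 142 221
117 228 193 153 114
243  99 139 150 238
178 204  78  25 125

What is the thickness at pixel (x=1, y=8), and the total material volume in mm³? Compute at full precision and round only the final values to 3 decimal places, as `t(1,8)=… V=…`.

t(1,8)=1.604 V=31.576

span = t_max - t_min = 4.86 - 0.79 = 4.070
L(1,8) = 204, L_eff = 204/255 = 0.800000
t(1,8) = 4.86 - 4.070·0.800000 = 1.604
Σt over all 9·5 pixels = 744437/6375 ≈ 116.7744314
V = pitch²·Σt = 0.52²·744437/6375 = 31.576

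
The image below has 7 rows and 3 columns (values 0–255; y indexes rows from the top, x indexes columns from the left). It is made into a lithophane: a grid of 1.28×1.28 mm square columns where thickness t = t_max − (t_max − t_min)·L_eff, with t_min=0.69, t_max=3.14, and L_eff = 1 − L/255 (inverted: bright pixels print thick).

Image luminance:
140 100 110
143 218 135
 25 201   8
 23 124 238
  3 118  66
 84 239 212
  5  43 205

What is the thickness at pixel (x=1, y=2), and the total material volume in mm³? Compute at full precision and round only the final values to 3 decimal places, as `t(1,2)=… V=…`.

t(1,2)=2.621 V=62.150

span = t_max - t_min = 3.14 - 0.69 = 2.450
L(1,2) = 201, L_eff = 1 - 201/255 = 0.211765 (inverted)
t(1,2) = 3.14 - 2.450·0.211765 = 2.621
Σt over all 7·3 pixels = 193459/5100 ≈ 37.9331373
V = pitch²·Σt = 1.28²·193459/5100 = 62.150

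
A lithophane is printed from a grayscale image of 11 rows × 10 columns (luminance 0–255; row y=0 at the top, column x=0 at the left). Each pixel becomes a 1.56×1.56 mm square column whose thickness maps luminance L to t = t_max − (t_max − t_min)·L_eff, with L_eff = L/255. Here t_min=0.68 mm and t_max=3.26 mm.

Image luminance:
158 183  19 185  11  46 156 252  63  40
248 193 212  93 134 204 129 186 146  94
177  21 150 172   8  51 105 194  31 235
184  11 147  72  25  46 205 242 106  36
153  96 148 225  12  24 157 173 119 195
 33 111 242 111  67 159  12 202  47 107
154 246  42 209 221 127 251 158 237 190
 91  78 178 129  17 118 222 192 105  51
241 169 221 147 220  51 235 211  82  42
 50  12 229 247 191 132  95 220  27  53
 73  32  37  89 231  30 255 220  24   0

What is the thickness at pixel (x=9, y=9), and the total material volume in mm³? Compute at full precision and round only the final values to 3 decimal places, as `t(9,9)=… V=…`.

t(9,9)=2.724 V=521.944

span = t_max - t_min = 3.26 - 0.68 = 2.580
L(9,9) = 53, L_eff = 53/255 = 0.207843
t(9,9) = 3.26 - 2.580·0.207843 = 2.724
Σt over all 11·10 pixels = 182303/850 ≈ 214.4741176
V = pitch²·Σt = 1.56²·182303/850 = 521.944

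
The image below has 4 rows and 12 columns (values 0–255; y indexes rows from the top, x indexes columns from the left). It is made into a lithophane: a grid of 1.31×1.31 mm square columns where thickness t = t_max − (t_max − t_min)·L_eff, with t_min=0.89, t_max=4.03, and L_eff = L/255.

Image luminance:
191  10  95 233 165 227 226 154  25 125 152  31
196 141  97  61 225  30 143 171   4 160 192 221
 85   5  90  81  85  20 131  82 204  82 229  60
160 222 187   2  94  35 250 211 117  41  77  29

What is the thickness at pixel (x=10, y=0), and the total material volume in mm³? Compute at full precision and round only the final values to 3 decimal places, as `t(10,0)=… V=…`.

t(10,0)=2.158 V=208.258

span = t_max - t_min = 4.03 - 0.89 = 3.140
L(10,0) = 152, L_eff = 152/255 = 0.596078
t(10,0) = 4.03 - 3.140·0.596078 = 2.158
Σt over all 4·12 pixels = 773641/6375 ≈ 121.3554510
V = pitch²·Σt = 1.31²·773641/6375 = 208.258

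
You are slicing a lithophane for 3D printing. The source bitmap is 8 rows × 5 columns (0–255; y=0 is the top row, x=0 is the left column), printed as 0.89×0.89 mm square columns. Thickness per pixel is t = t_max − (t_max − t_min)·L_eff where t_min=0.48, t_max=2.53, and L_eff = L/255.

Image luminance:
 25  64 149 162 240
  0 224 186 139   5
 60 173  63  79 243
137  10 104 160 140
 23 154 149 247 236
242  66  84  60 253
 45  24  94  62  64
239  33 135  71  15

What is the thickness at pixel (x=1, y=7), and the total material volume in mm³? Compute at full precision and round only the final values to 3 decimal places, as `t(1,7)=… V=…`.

span = t_max - t_min = 2.53 - 0.48 = 2.050
L(1,7) = 33, L_eff = 33/255 = 0.129412
t(1,7) = 2.53 - 2.050·0.129412 = 2.265
Σt over all 8·5 pixels = 108367/1700 ≈ 63.7452941
V = pitch²·Σt = 0.89²·108367/1700 = 50.493

t(1,7)=2.265 V=50.493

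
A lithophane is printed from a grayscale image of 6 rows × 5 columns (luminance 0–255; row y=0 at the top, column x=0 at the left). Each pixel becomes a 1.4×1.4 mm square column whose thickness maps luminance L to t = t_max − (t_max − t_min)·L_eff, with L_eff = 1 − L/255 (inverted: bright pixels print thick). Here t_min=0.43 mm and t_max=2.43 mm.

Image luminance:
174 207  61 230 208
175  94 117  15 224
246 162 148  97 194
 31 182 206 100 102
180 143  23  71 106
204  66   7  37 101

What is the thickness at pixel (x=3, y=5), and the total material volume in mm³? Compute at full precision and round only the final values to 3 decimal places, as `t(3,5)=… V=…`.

t(3,5)=0.720 V=85.406

span = t_max - t_min = 2.43 - 0.43 = 2.000
L(3,5) = 37, L_eff = 1 - 37/255 = 0.854902 (inverted)
t(3,5) = 2.43 - 2.000·0.854902 = 0.720
Σt over all 6·5 pixels = 22223/510 ≈ 43.5745098
V = pitch²·Σt = 1.4²·22223/510 = 85.406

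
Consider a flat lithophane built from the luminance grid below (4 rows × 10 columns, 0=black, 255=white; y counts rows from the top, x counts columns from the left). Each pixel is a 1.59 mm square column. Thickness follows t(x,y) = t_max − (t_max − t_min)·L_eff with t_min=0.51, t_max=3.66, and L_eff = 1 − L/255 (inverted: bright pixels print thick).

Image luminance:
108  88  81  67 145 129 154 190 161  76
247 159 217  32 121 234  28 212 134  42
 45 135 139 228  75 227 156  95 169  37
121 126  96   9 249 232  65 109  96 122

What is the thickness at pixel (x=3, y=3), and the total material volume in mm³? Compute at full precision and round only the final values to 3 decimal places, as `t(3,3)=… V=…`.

span = t_max - t_min = 3.66 - 0.51 = 3.150
L(3,3) = 9, L_eff = 1 - 9/255 = 0.964706 (inverted)
t(3,3) = 3.66 - 3.150·0.964706 = 0.621
Σt over all 4·10 pixels = 35739/425 ≈ 84.0917647
V = pitch²·Σt = 1.59²·35739/425 = 212.592

t(3,3)=0.621 V=212.592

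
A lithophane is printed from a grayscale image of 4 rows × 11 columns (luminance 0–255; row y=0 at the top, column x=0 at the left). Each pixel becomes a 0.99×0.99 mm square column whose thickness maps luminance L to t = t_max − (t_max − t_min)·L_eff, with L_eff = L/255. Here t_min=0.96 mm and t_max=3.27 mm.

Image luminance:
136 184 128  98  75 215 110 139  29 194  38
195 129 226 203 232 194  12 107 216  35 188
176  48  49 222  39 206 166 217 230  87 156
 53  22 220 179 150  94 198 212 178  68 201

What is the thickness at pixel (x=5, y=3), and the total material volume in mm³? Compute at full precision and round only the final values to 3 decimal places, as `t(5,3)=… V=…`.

span = t_max - t_min = 3.27 - 0.96 = 2.310
L(5,3) = 94, L_eff = 94/255 = 0.368627
t(5,3) = 3.27 - 2.310·0.368627 = 2.418
Σt over all 4·11 pixels = 370711/4250 ≈ 87.2261176
V = pitch²·Σt = 0.99²·370711/4250 = 85.490

t(5,3)=2.418 V=85.490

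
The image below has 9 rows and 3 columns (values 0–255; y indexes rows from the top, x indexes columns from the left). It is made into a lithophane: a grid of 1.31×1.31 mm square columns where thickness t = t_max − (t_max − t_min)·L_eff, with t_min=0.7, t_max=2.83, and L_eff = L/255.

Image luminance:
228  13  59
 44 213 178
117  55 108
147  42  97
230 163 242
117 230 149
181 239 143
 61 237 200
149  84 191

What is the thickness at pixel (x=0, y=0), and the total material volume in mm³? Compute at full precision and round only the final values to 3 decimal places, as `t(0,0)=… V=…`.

t(0,0)=0.926 V=74.979

span = t_max - t_min = 2.83 - 0.7 = 2.130
L(0,0) = 228, L_eff = 228/255 = 0.894118
t(0,0) = 2.83 - 2.130·0.894118 = 0.926
Σt over all 9·3 pixels = 185689/4250 ≈ 43.6915294
V = pitch²·Σt = 1.31²·185689/4250 = 74.979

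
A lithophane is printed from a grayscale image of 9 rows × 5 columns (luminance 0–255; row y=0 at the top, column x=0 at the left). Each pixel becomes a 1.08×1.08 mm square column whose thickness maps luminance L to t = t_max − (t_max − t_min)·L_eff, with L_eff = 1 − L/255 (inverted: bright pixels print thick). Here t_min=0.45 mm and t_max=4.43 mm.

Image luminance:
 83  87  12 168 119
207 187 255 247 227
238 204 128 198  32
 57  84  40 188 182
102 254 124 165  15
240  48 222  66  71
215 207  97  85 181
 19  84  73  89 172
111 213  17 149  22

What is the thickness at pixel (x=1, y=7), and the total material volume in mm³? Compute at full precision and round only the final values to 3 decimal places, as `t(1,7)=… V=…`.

t(1,7)=1.761 V=132.558

span = t_max - t_min = 4.43 - 0.45 = 3.980
L(1,7) = 84, L_eff = 1 - 84/255 = 0.670588 (inverted)
t(1,7) = 4.43 - 3.980·0.670588 = 1.761
Σt over all 9·5 pixels = 170471/1500 ≈ 113.6473333
V = pitch²·Σt = 1.08²·170471/1500 = 132.558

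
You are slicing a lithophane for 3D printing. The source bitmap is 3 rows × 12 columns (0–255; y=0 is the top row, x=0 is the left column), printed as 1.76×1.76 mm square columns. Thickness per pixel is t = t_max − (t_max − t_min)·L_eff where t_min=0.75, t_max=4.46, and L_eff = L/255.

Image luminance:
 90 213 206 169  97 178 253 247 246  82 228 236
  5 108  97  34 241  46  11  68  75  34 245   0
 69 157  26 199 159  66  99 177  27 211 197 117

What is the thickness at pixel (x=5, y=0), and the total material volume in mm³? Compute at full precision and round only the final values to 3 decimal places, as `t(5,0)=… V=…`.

t(5,0)=1.870 V=284.950

span = t_max - t_min = 4.46 - 0.75 = 3.710
L(5,0) = 178, L_eff = 178/255 = 0.698039
t(5,0) = 4.46 - 3.710·0.698039 = 1.870
Σt over all 3·12 pixels = 781919/8500 ≈ 91.9904706
V = pitch²·Σt = 1.76²·781919/8500 = 284.950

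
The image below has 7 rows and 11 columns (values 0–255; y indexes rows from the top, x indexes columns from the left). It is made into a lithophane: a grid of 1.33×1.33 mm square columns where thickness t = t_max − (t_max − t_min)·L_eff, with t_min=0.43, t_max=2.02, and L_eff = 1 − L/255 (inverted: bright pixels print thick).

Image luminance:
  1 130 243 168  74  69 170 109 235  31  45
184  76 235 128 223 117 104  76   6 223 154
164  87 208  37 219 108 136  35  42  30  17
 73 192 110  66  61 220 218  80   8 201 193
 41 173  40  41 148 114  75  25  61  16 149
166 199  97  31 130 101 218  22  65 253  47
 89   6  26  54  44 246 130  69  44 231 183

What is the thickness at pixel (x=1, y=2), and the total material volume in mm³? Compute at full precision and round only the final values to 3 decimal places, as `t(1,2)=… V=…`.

span = t_max - t_min = 2.02 - 0.43 = 1.590
L(1,2) = 87, L_eff = 1 - 87/255 = 0.658824 (inverted)
t(1,2) = 2.02 - 1.590·0.658824 = 0.972
Σt over all 7·11 pixels = 147871/1700 ≈ 86.9829412
V = pitch²·Σt = 1.33²·147871/1700 = 153.864

t(1,2)=0.972 V=153.864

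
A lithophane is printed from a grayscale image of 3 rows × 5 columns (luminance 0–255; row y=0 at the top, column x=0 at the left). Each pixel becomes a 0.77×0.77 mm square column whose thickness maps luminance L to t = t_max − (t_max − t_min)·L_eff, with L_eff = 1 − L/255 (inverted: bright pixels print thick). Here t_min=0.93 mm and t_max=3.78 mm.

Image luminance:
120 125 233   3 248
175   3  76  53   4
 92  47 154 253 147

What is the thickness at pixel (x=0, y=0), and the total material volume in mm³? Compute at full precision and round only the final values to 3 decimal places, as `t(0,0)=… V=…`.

t(0,0)=2.271 V=19.755

span = t_max - t_min = 3.78 - 0.93 = 2.850
L(0,0) = 120, L_eff = 1 - 120/255 = 0.529412 (inverted)
t(0,0) = 3.78 - 2.850·0.529412 = 2.271
Σt over all 3·5 pixels = 28321/850 ≈ 33.3188235
V = pitch²·Σt = 0.77²·28321/850 = 19.755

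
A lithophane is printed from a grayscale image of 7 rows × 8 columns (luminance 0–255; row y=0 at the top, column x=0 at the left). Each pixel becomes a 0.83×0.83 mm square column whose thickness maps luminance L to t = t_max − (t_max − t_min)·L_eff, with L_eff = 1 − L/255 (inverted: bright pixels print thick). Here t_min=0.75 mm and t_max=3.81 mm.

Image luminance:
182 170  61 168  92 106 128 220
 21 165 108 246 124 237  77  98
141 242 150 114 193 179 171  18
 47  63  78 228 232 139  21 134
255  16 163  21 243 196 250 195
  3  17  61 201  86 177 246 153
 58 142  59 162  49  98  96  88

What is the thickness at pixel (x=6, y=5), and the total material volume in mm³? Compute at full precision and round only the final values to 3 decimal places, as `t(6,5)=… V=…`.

span = t_max - t_min = 3.81 - 0.75 = 3.060
L(6,5) = 246, L_eff = 1 - 246/255 = 0.035294 (inverted)
t(6,5) = 3.81 - 3.060·0.035294 = 3.702
Σt over all 7·8 pixels = 130.656
V = pitch²·Σt = 0.83²·130.656 = 90.009

t(6,5)=3.702 V=90.009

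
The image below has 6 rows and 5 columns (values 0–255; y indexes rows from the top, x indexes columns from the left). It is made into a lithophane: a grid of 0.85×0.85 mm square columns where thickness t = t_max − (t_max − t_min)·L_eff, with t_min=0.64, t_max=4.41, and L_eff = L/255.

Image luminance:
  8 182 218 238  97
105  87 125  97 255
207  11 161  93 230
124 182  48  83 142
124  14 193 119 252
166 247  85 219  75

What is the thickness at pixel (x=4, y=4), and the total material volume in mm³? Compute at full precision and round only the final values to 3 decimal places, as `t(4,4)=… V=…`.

t(4,4)=0.684 V=50.863

span = t_max - t_min = 4.41 - 0.64 = 3.770
L(4,4) = 252, L_eff = 252/255 = 0.988235
t(4,4) = 4.41 - 3.770·0.988235 = 0.684
Σt over all 6·5 pixels = 1795151/25500 ≈ 70.3980784
V = pitch²·Σt = 0.85²·1795151/25500 = 50.863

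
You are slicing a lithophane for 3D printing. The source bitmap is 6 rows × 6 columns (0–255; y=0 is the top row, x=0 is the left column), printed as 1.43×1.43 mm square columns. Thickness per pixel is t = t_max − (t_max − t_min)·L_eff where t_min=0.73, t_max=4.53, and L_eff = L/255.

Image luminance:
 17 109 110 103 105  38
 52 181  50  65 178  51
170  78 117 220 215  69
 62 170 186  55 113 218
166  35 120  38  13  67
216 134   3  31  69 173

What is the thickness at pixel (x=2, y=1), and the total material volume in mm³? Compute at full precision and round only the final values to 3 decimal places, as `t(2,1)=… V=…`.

t(2,1)=3.785 V=217.776

span = t_max - t_min = 4.53 - 0.73 = 3.800
L(2,1) = 50, L_eff = 50/255 = 0.196078
t(2,1) = 4.53 - 3.800·0.196078 = 3.785
Σt over all 6·6 pixels = 135784/1275 ≈ 106.4972549
V = pitch²·Σt = 1.43²·135784/1275 = 217.776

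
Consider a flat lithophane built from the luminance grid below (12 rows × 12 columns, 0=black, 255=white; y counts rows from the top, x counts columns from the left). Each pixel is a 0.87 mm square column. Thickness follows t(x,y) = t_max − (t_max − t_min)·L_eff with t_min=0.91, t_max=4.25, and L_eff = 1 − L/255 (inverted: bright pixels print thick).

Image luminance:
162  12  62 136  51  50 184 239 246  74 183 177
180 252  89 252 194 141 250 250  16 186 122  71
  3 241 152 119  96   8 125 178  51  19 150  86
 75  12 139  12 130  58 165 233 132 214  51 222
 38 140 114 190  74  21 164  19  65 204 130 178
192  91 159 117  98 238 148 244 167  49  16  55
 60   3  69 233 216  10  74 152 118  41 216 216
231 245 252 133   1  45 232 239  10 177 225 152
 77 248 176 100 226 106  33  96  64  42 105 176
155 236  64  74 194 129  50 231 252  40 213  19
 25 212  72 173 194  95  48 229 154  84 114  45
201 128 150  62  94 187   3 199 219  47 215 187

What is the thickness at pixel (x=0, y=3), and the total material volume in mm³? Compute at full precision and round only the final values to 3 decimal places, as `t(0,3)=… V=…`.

t(0,3)=1.892 V=285.110

span = t_max - t_min = 4.25 - 0.91 = 3.340
L(0,3) = 75, L_eff = 1 - 75/255 = 0.705882 (inverted)
t(0,3) = 4.25 - 3.340·0.705882 = 1.892
Σt over all 12·12 pixels = 2401339/6375 ≈ 376.6806275
V = pitch²·Σt = 0.87²·2401339/6375 = 285.110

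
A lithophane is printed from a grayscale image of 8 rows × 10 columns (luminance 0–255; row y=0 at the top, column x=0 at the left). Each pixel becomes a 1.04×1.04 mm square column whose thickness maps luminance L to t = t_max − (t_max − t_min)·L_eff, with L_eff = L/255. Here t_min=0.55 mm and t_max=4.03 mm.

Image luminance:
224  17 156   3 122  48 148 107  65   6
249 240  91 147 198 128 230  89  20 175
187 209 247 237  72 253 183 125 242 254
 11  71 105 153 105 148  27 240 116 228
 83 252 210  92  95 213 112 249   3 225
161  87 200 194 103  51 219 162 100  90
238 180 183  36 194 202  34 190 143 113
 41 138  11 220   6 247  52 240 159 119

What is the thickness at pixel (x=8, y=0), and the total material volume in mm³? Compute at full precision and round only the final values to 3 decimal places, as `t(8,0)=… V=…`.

t(8,0)=3.143 V=181.573

span = t_max - t_min = 4.03 - 0.55 = 3.480
L(8,0) = 65, L_eff = 65/255 = 0.254902
t(8,0) = 4.03 - 3.480·0.254902 = 3.143
Σt over all 8·10 pixels = 356733/2125 ≈ 167.8743529
V = pitch²·Σt = 1.04²·356733/2125 = 181.573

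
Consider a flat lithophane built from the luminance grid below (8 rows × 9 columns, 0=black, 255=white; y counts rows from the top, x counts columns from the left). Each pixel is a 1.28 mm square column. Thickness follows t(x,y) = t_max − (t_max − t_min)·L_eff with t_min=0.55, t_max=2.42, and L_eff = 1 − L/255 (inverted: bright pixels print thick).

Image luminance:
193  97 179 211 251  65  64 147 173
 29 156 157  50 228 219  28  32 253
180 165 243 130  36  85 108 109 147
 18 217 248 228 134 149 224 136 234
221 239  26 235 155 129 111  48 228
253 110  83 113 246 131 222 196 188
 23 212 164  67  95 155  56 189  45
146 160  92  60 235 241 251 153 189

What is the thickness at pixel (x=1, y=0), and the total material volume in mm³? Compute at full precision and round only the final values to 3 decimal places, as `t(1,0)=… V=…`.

t(1,0)=1.261 V=194.522

span = t_max - t_min = 2.42 - 0.55 = 1.870
L(1,0) = 97, L_eff = 1 - 97/255 = 0.619608 (inverted)
t(1,0) = 2.42 - 1.870·0.619608 = 1.261
Σt over all 8·9 pixels = 17809/150 ≈ 118.7266667
V = pitch²·Σt = 1.28²·17809/150 = 194.522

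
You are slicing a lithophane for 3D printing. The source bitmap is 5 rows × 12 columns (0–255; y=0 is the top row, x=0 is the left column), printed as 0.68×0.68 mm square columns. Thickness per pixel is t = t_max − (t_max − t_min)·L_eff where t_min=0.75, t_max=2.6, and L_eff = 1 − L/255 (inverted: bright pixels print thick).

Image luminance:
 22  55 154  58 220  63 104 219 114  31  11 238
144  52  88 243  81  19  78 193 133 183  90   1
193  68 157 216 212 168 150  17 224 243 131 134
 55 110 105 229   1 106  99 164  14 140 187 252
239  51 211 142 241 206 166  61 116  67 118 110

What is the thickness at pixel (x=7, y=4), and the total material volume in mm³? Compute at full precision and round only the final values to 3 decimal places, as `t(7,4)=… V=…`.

span = t_max - t_min = 2.6 - 0.75 = 1.850
L(7,4) = 61, L_eff = 1 - 61/255 = 0.760784 (inverted)
t(7,4) = 2.6 - 1.850·0.760784 = 1.193
Σt over all 5·12 pixels = 514289/5100 ≈ 100.8409804
V = pitch²·Σt = 0.68²·514289/5100 = 46.629

t(7,4)=1.193 V=46.629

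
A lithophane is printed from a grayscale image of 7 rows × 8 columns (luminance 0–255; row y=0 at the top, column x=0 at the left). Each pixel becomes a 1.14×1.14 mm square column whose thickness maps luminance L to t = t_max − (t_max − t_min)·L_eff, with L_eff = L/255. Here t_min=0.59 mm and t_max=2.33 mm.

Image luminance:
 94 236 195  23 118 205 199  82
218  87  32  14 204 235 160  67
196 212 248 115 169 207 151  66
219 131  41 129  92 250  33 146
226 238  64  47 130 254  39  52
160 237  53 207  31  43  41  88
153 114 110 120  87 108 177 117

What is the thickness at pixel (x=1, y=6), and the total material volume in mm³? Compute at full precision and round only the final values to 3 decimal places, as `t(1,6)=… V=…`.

span = t_max - t_min = 2.33 - 0.59 = 1.740
L(1,6) = 114, L_eff = 114/255 = 0.447059
t(1,6) = 2.33 - 1.740·0.447059 = 1.552
Σt over all 7·8 pixels = 33791/425 ≈ 79.5082353
V = pitch²·Σt = 1.14²·33791/425 = 103.329

t(1,6)=1.552 V=103.329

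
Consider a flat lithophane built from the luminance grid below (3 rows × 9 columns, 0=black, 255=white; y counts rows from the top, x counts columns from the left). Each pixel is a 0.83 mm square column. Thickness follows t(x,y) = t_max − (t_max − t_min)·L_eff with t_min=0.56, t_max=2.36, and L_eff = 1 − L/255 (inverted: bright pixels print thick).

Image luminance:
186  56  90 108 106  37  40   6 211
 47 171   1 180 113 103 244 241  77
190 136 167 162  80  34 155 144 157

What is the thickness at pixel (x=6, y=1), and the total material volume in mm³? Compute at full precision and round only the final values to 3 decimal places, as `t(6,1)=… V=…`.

t(6,1)=2.282 V=26.181

span = t_max - t_min = 2.36 - 0.56 = 1.800
L(6,1) = 244, L_eff = 1 - 244/255 = 0.043137 (inverted)
t(6,1) = 2.36 - 1.800·0.043137 = 2.282
Σt over all 3·9 pixels = 16152/425 ≈ 38.0047059
V = pitch²·Σt = 0.83²·16152/425 = 26.181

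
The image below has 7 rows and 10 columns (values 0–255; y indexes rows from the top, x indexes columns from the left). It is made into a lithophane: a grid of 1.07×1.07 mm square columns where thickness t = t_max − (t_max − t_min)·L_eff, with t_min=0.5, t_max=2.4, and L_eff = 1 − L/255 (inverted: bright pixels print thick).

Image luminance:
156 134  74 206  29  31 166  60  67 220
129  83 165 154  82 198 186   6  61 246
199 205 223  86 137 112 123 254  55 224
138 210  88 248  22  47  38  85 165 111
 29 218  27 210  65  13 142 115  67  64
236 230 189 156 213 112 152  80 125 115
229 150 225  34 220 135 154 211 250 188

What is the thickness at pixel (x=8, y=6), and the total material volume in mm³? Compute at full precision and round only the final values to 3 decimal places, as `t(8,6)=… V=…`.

t(8,6)=2.363 V=121.769

span = t_max - t_min = 2.4 - 0.5 = 1.900
L(8,6) = 250, L_eff = 1 - 250/255 = 0.019608 (inverted)
t(8,6) = 2.4 - 1.900·0.019608 = 2.363
Σt over all 7·10 pixels = 271213/2550 ≈ 106.3580392
V = pitch²·Σt = 1.07²·271213/2550 = 121.769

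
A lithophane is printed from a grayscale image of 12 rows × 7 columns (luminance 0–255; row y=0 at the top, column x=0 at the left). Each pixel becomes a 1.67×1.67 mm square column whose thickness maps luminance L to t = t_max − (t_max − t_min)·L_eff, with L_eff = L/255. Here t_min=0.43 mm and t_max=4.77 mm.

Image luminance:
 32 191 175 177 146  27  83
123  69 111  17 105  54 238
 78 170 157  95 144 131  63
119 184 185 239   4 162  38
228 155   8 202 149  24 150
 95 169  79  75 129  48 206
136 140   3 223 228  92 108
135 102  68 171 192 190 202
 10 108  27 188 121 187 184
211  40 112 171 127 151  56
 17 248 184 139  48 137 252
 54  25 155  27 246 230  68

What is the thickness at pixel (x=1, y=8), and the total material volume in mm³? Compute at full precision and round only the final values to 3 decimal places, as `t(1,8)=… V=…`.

t(1,8)=2.932 V=616.833

span = t_max - t_min = 4.77 - 0.43 = 4.340
L(1,8) = 108, L_eff = 108/255 = 0.423529
t(1,8) = 4.77 - 4.340·0.423529 = 2.932
Σt over all 12·7 pixels = 2819971/12750 ≈ 221.1741961
V = pitch²·Σt = 1.67²·2819971/12750 = 616.833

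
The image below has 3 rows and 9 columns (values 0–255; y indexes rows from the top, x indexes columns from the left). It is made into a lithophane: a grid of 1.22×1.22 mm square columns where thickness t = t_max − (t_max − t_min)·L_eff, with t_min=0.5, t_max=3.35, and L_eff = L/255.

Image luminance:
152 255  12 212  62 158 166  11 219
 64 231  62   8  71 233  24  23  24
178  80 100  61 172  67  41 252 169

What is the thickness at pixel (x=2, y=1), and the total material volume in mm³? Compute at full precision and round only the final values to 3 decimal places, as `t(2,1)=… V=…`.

span = t_max - t_min = 3.35 - 0.5 = 2.850
L(2,1) = 62, L_eff = 62/255 = 0.243137
t(2,1) = 3.35 - 2.850·0.243137 = 2.657
Σt over all 3·9 pixels = 23683/425 ≈ 55.7247059
V = pitch²·Σt = 1.22²·23683/425 = 82.941

t(2,1)=2.657 V=82.941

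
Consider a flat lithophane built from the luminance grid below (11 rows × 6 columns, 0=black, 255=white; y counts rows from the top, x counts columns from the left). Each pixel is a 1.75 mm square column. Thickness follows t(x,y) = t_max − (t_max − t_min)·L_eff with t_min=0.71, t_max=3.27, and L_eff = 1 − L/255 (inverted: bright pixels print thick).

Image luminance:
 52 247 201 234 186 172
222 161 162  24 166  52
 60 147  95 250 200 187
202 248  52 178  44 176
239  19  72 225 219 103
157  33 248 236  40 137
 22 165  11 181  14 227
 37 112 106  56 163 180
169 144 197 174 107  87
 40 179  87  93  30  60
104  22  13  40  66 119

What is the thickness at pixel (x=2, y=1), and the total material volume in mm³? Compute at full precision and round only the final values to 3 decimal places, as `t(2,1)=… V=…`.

t(2,1)=2.336 V=403.336

span = t_max - t_min = 3.27 - 0.71 = 2.560
L(2,1) = 162, L_eff = 1 - 162/255 = 0.364706 (inverted)
t(2,1) = 3.27 - 2.560·0.364706 = 2.336
Σt over all 11·6 pixels = 559731/4250 ≈ 131.7014118
V = pitch²·Σt = 1.75²·559731/4250 = 403.336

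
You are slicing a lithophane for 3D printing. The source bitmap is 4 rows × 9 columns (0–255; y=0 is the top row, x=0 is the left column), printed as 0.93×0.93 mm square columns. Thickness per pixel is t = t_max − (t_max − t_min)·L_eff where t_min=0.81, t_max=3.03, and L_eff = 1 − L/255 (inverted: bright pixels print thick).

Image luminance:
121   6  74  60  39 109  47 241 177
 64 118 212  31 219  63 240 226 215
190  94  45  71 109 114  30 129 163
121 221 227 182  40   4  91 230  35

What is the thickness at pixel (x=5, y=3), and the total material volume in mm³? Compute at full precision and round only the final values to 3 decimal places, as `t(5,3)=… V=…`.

span = t_max - t_min = 3.03 - 0.81 = 2.220
L(5,3) = 4, L_eff = 1 - 4/255 = 0.984314 (inverted)
t(5,3) = 3.03 - 2.220·0.984314 = 0.845
Σt over all 4·9 pixels = 142588/2125 ≈ 67.1002353
V = pitch²·Σt = 0.93²·142588/2125 = 58.035

t(5,3)=0.845 V=58.035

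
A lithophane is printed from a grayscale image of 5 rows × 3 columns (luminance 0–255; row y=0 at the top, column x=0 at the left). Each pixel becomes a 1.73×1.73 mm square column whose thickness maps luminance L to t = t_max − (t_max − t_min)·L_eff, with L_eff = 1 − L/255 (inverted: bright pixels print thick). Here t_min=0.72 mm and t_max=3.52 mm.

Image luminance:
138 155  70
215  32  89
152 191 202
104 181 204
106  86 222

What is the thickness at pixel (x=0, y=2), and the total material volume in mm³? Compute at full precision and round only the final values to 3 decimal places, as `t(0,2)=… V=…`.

span = t_max - t_min = 3.52 - 0.72 = 2.800
L(0,2) = 152, L_eff = 1 - 152/255 = 0.403922 (inverted)
t(0,2) = 3.52 - 2.800·0.403922 = 2.389
Σt over all 5·3 pixels = 43828/1275 ≈ 34.3749020
V = pitch²·Σt = 1.73²·43828/1275 = 102.881

t(0,2)=2.389 V=102.881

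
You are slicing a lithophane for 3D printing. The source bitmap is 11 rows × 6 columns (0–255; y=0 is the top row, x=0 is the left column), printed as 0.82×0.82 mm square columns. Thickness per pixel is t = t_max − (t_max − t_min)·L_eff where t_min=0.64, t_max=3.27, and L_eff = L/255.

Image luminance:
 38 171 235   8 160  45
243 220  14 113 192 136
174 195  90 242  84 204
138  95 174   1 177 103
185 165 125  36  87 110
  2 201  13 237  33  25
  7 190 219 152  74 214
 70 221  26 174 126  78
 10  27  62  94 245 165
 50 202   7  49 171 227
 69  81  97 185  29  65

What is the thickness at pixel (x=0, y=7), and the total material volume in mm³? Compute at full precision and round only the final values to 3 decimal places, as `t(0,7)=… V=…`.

span = t_max - t_min = 3.27 - 0.64 = 2.630
L(0,7) = 70, L_eff = 70/255 = 0.274510
t(0,7) = 3.27 - 2.630·0.274510 = 2.548
Σt over all 11·6 pixels = 1145673/8500 ≈ 134.7850588
V = pitch²·Σt = 0.82²·1145673/8500 = 90.629

t(0,7)=2.548 V=90.629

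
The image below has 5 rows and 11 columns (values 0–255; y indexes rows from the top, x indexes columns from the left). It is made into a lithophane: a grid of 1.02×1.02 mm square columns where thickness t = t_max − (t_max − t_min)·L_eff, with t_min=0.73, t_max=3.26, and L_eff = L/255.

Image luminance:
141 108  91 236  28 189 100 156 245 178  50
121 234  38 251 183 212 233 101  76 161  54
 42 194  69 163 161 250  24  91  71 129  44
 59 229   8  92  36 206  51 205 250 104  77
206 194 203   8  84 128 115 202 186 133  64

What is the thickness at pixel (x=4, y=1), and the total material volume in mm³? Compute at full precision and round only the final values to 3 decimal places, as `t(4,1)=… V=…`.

t(4,1)=1.444 V=111.562

span = t_max - t_min = 3.26 - 0.73 = 2.530
L(4,1) = 183, L_eff = 183/255 = 0.717647
t(4,1) = 3.26 - 2.530·0.717647 = 1.444
Σt over all 5·11 pixels = 1367179/12750 ≈ 107.2297255
V = pitch²·Σt = 1.02²·1367179/12750 = 111.562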